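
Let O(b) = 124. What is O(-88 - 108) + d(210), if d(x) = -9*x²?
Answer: -396776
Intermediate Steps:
O(-88 - 108) + d(210) = 124 - 9*210² = 124 - 9*44100 = 124 - 396900 = -396776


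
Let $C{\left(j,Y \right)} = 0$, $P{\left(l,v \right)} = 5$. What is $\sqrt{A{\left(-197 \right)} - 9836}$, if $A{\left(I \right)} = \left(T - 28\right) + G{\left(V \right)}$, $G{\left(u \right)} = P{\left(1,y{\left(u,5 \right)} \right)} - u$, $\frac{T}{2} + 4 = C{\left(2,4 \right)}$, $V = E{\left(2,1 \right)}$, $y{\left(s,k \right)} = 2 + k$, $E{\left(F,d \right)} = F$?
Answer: $i \sqrt{9869} \approx 99.343 i$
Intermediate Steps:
$V = 2$
$T = -8$ ($T = -8 + 2 \cdot 0 = -8 + 0 = -8$)
$G{\left(u \right)} = 5 - u$
$A{\left(I \right)} = -33$ ($A{\left(I \right)} = \left(-8 - 28\right) + \left(5 - 2\right) = -36 + \left(5 - 2\right) = -36 + 3 = -33$)
$\sqrt{A{\left(-197 \right)} - 9836} = \sqrt{-33 - 9836} = \sqrt{-9869} = i \sqrt{9869}$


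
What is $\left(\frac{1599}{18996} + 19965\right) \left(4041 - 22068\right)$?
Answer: $- \frac{2278953744651}{6332} \approx -3.5991 \cdot 10^{8}$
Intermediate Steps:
$\left(\frac{1599}{18996} + 19965\right) \left(4041 - 22068\right) = \left(1599 \cdot \frac{1}{18996} + 19965\right) \left(-18027\right) = \left(\frac{533}{6332} + 19965\right) \left(-18027\right) = \frac{126418913}{6332} \left(-18027\right) = - \frac{2278953744651}{6332}$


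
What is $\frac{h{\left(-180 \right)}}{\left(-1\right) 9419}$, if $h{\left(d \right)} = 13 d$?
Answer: $\frac{2340}{9419} \approx 0.24843$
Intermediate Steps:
$\frac{h{\left(-180 \right)}}{\left(-1\right) 9419} = \frac{13 \left(-180\right)}{\left(-1\right) 9419} = - \frac{2340}{-9419} = \left(-2340\right) \left(- \frac{1}{9419}\right) = \frac{2340}{9419}$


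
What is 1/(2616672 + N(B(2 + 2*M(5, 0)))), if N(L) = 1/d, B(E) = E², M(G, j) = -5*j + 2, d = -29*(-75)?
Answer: 2175/5691261601 ≈ 3.8216e-7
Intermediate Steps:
d = 2175
M(G, j) = 2 - 5*j
N(L) = 1/2175
1/(2616672 + N(B(2 + 2*M(5, 0)))) = 1/(2616672 + 1/2175) = 1/(5691261601/2175) = 2175/5691261601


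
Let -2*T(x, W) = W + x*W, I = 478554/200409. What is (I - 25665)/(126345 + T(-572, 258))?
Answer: -1714339477/13360867212 ≈ -0.12831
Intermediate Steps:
I = 159518/66803 (I = 478554*(1/200409) = 159518/66803 ≈ 2.3879)
T(x, W) = -W/2 - W*x/2 (T(x, W) = -(W + x*W)/2 = -(W + W*x)/2 = -W/2 - W*x/2)
(I - 25665)/(126345 + T(-572, 258)) = (159518/66803 - 25665)/(126345 - ½*258*(1 - 572)) = -1714339477/(66803*(126345 - ½*258*(-571))) = -1714339477/(66803*(126345 + 73659)) = -1714339477/66803/200004 = -1714339477/66803*1/200004 = -1714339477/13360867212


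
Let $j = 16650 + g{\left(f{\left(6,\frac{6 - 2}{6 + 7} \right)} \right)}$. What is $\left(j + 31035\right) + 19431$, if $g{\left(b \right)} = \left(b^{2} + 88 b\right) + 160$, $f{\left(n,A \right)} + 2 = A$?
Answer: $\frac{11344960}{169} \approx 67130.0$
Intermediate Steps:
$f{\left(n,A \right)} = -2 + A$
$g{\left(b \right)} = 160 + b^{2} + 88 b$
$j = \frac{2816206}{169}$ ($j = 16650 + \left(160 + \left(-2 + \frac{6 - 2}{6 + 7}\right)^{2} + 88 \left(-2 + \frac{6 - 2}{6 + 7}\right)\right) = 16650 + \left(160 + \left(-2 + \frac{4}{13}\right)^{2} + 88 \left(-2 + \frac{4}{13}\right)\right) = 16650 + \left(160 + \left(- \frac{22}{13}\right)^{2} + 88 \left(- \frac{22}{13}\right)\right) = 16650 + \left(160 + \frac{484}{169} - \frac{1936}{13}\right) = 16650 + \frac{2356}{169} = \frac{2816206}{169} \approx 16664.0$)
$\left(j + 31035\right) + 19431 = \left(\frac{2816206}{169} + 31035\right) + 19431 = \frac{8061121}{169} + 19431 = \frac{11344960}{169}$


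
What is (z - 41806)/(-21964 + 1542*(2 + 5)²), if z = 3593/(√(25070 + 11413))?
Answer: -20903/26797 + 3593*√36483/1955269902 ≈ -0.77970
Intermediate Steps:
z = 3593*√36483/36483 (z = 3593/(√36483) = 3593*(√36483/36483) = 3593*√36483/36483 ≈ 18.811)
(z - 41806)/(-21964 + 1542*(2 + 5)²) = (3593*√36483/36483 - 41806)/(-21964 + 1542*(2 + 5)²) = (-41806 + 3593*√36483/36483)/(-21964 + 1542*7²) = (-41806 + 3593*√36483/36483)/(-21964 + 1542*49) = (-41806 + 3593*√36483/36483)/(-21964 + 75558) = (-41806 + 3593*√36483/36483)/53594 = (-41806 + 3593*√36483/36483)*(1/53594) = -20903/26797 + 3593*√36483/1955269902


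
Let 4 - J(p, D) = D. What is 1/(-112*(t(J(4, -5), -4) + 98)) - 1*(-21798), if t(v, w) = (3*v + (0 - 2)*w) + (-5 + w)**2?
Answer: 522454463/23968 ≈ 21798.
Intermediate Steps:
J(p, D) = 4 - D
t(v, w) = (-5 + w)**2 - 2*w + 3*v (t(v, w) = (3*v - 2*w) + (-5 + w)**2 = (-2*w + 3*v) + (-5 + w)**2 = (-5 + w)**2 - 2*w + 3*v)
1/(-112*(t(J(4, -5), -4) + 98)) - 1*(-21798) = 1/(-112*(((-5 - 4)**2 - 2*(-4) + 3*(4 - 1*(-5))) + 98)) - 1*(-21798) = 1/(-112*(((-9)**2 + 8 + 3*(4 + 5)) + 98)) + 21798 = 1/(-112*((81 + 8 + 3*9) + 98)) + 21798 = 1/(-112*((81 + 8 + 27) + 98)) + 21798 = 1/(-112*(116 + 98)) + 21798 = 1/(-112*214) + 21798 = 1/(-23968) + 21798 = -1/23968 + 21798 = 522454463/23968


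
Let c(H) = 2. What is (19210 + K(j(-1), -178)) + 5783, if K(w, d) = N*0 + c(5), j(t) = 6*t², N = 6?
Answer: 24995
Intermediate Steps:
K(w, d) = 2 (K(w, d) = 6*0 + 2 = 0 + 2 = 2)
(19210 + K(j(-1), -178)) + 5783 = (19210 + 2) + 5783 = 19212 + 5783 = 24995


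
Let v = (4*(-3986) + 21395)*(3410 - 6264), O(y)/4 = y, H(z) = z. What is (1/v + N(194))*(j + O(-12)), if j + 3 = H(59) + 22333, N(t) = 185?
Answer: 21433013272583/5185718 ≈ 4.1331e+6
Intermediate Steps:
O(y) = 4*y
j = 22389 (j = -3 + (59 + 22333) = -3 + 22392 = 22389)
v = -15557154 (v = (-15944 + 21395)*(-2854) = 5451*(-2854) = -15557154)
(1/v + N(194))*(j + O(-12)) = (1/(-15557154) + 185)*(22389 + 4*(-12)) = (-1/15557154 + 185)*(22389 - 48) = (2878073489/15557154)*22341 = 21433013272583/5185718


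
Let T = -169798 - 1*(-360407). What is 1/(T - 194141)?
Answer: -1/3532 ≈ -0.00028313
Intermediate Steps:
T = 190609 (T = -169798 + 360407 = 190609)
1/(T - 194141) = 1/(190609 - 194141) = 1/(-3532) = -1/3532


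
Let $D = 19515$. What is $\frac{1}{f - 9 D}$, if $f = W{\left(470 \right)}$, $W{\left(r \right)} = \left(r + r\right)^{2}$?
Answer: $\frac{1}{707965} \approx 1.4125 \cdot 10^{-6}$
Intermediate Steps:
$W{\left(r \right)} = 4 r^{2}$ ($W{\left(r \right)} = \left(2 r\right)^{2} = 4 r^{2}$)
$f = 883600$ ($f = 4 \cdot 470^{2} = 4 \cdot 220900 = 883600$)
$\frac{1}{f - 9 D} = \frac{1}{883600 - 175635} = \frac{1}{707965}$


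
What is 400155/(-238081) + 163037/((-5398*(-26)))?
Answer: -17344941943/33414192188 ≈ -0.51909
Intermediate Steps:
400155/(-238081) + 163037/((-5398*(-26))) = 400155*(-1/238081) + 163037/140348 = -400155/238081 + 163037*(1/140348) = -400155/238081 + 163037/140348 = -17344941943/33414192188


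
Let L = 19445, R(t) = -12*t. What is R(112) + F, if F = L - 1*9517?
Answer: 8584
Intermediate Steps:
F = 9928 (F = 19445 - 1*9517 = 19445 - 9517 = 9928)
R(112) + F = -12*112 + 9928 = -1344 + 9928 = 8584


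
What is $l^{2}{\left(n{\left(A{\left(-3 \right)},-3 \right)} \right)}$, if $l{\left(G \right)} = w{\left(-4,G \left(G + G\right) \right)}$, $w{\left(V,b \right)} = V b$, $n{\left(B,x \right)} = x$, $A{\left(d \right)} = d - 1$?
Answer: $5184$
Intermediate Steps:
$A{\left(d \right)} = -1 + d$ ($A{\left(d \right)} = d - 1 = -1 + d$)
$l{\left(G \right)} = - 8 G^{2}$ ($l{\left(G \right)} = - 4 G \left(G + G\right) = - 4 G 2 G = - 4 \cdot 2 G^{2} = - 8 G^{2}$)
$l^{2}{\left(n{\left(A{\left(-3 \right)},-3 \right)} \right)} = \left(- 8 \left(-3\right)^{2}\right)^{2} = \left(\left(-8\right) 9\right)^{2} = \left(-72\right)^{2} = 5184$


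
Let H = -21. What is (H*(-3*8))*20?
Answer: 10080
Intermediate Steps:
(H*(-3*8))*20 = -(-63)*8*20 = -21*(-24)*20 = 504*20 = 10080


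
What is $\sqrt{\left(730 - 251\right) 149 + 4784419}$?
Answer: $\sqrt{4855790} \approx 2203.6$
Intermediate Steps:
$\sqrt{\left(730 - 251\right) 149 + 4784419} = \sqrt{479 \cdot 149 + 4784419} = \sqrt{71371 + 4784419} = \sqrt{4855790}$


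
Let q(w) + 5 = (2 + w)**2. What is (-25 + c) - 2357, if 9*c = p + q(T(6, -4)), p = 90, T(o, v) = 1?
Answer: -21344/9 ≈ -2371.6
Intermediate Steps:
q(w) = -5 + (2 + w)**2
c = 94/9 (c = (90 + (-5 + (2 + 1)**2))/9 = (90 + (-5 + 3**2))/9 = (90 + (-5 + 9))/9 = (90 + 4)/9 = (1/9)*94 = 94/9 ≈ 10.444)
(-25 + c) - 2357 = (-25 + 94/9) - 2357 = -131/9 - 2357 = -21344/9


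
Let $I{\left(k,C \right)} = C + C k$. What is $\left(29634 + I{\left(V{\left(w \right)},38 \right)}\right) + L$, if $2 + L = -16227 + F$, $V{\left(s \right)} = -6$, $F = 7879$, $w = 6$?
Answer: $21094$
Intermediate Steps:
$L = -8350$ ($L = -2 + \left(-16227 + 7879\right) = -2 - 8348 = -8350$)
$\left(29634 + I{\left(V{\left(w \right)},38 \right)}\right) + L = \left(29634 + 38 \left(1 - 6\right)\right) - 8350 = \left(29634 + 38 \left(-5\right)\right) - 8350 = \left(29634 - 190\right) - 8350 = 29444 - 8350 = 21094$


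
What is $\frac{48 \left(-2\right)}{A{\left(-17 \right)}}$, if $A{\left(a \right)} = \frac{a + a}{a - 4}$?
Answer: $- \frac{1008}{17} \approx -59.294$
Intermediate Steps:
$A{\left(a \right)} = \frac{2 a}{-4 + a}$
$\frac{48 \left(-2\right)}{A{\left(-17 \right)}} = \frac{48 \left(-2\right)}{2 \left(-17\right) \frac{1}{-4 - 17}} = - \frac{96}{2 \left(-17\right) \frac{1}{-21}} = - \frac{96}{2 \left(-17\right) \left(- \frac{1}{21}\right)} = - \frac{96}{\frac{34}{21}} = \left(-96\right) \frac{21}{34} = - \frac{1008}{17}$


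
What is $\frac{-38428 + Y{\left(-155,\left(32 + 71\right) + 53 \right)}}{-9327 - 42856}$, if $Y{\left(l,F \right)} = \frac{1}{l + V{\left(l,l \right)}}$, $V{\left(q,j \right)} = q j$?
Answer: $\frac{917276359}{1245608210} \approx 0.73641$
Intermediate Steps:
$V{\left(q,j \right)} = j q$
$Y{\left(l,F \right)} = \frac{1}{l + l^{2}}$ ($Y{\left(l,F \right)} = \frac{1}{l + l l} = \frac{1}{l + l^{2}}$)
$\frac{-38428 + Y{\left(-155,\left(32 + 71\right) + 53 \right)}}{-9327 - 42856} = \frac{-38428 + \frac{1}{\left(-155\right) \left(1 - 155\right)}}{-9327 - 42856} = \frac{-38428 - \frac{1}{155 \left(-154\right)}}{-52183} = \left(-38428 - - \frac{1}{23870}\right) \left(- \frac{1}{52183}\right) = \left(-38428 + \frac{1}{23870}\right) \left(- \frac{1}{52183}\right) = \left(- \frac{917276359}{23870}\right) \left(- \frac{1}{52183}\right) = \frac{917276359}{1245608210}$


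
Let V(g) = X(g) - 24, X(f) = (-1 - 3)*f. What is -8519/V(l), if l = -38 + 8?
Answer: -8519/96 ≈ -88.740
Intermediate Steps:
X(f) = -4*f
l = -30
V(g) = -24 - 4*g (V(g) = -4*g - 24 = -24 - 4*g)
-8519/V(l) = -8519/(-24 - 4*(-30)) = -8519/(-24 + 120) = -8519/96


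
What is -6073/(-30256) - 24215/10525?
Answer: -133746143/63688880 ≈ -2.1000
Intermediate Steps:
-6073/(-30256) - 24215/10525 = -6073*(-1/30256) - 24215*1/10525 = 6073/30256 - 4843/2105 = -133746143/63688880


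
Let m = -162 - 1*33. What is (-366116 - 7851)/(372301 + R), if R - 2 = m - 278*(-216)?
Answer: -373967/432156 ≈ -0.86535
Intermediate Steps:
m = -195 (m = -162 - 33 = -195)
R = 59855 (R = 2 + (-195 - 278*(-216)) = 2 + (-195 + 60048) = 2 + 59853 = 59855)
(-366116 - 7851)/(372301 + R) = (-366116 - 7851)/(372301 + 59855) = -373967/432156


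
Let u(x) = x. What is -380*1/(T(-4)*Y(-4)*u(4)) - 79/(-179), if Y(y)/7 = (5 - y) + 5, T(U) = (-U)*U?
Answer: 140877/280672 ≈ 0.50193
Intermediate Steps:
T(U) = -U²
Y(y) = 70 - 7*y (Y(y) = 7*((5 - y) + 5) = 7*(10 - y) = 70 - 7*y)
-380*1/(T(-4)*Y(-4)*u(4)) - 79/(-179) = -380*(-1/(64*(70 - 7*(-4)))) - 79/(-179) = -380*(-1/(64*(70 + 28))) - 79*(-1/179) = -380/((98*(-16))*4) + 79/179 = -380/((-1568*4)) + 79/179 = -380/(-6272) + 79/179 = -380*(-1/6272) + 79/179 = 95/1568 + 79/179 = 140877/280672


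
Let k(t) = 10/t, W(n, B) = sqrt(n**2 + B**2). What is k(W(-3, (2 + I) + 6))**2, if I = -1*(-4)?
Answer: 100/153 ≈ 0.65359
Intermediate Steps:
I = 4
W(n, B) = sqrt(B**2 + n**2)
k(W(-3, (2 + I) + 6))**2 = (10/(sqrt(((2 + 4) + 6)**2 + (-3)**2)))**2 = (10/(sqrt((6 + 6)**2 + 9)))**2 = (10/(sqrt(12**2 + 9)))**2 = (10/(sqrt(144 + 9)))**2 = (10/(sqrt(153)))**2 = (10/((3*sqrt(17))))**2 = (10*(sqrt(17)/51))**2 = (10*sqrt(17)/51)**2 = 100/153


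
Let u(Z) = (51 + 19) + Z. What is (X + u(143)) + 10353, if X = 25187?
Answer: 35753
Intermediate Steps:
u(Z) = 70 + Z
(X + u(143)) + 10353 = (25187 + (70 + 143)) + 10353 = (25187 + 213) + 10353 = 25400 + 10353 = 35753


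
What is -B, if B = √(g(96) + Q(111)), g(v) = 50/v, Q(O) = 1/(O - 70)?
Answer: -√131979/492 ≈ -0.73839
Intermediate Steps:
Q(O) = 1/(-70 + O)
B = √131979/492 (B = √(50/96 + 1/(-70 + 111)) = √(50*(1/96) + 1/41) = √(25/48 + 1/41) = √(1073/1968) = √131979/492 ≈ 0.73839)
-B = -√131979/492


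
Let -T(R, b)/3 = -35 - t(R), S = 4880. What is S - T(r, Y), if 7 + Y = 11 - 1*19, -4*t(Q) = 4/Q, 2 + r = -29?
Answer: 148022/31 ≈ 4774.9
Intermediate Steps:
r = -31 (r = -2 - 29 = -31)
t(Q) = -1/Q
Y = -15 (Y = -7 + (11 - 1*19) = -7 + (11 - 19) = -7 - 8 = -15)
T(R, b) = 105 - 3/R (T(R, b) = -3*(-35 - (-1)/R) = -3*(-35 + 1/R) = 105 - 3/R)
S - T(r, Y) = 4880 - (105 - 3/(-31)) = 4880 - (105 - 3*(-1/31)) = 4880 - (105 + 3/31) = 4880 - 1*3258/31 = 4880 - 3258/31 = 148022/31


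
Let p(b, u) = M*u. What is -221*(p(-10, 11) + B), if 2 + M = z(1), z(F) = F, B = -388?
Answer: 88179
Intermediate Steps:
M = -1 (M = -2 + 1 = -1)
p(b, u) = -u
-221*(p(-10, 11) + B) = -221*(-1*11 - 388) = -221*(-11 - 388) = -221*(-399) = 88179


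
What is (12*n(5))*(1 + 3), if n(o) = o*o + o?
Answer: 1440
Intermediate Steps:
n(o) = o + o² (n(o) = o² + o = o + o²)
(12*n(5))*(1 + 3) = (12*(5*(1 + 5)))*(1 + 3) = (12*(5*6))*4 = (12*30)*4 = 360*4 = 1440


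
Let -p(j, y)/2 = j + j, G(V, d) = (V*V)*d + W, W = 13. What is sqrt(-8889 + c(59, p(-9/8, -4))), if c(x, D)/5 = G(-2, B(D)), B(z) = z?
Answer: I*sqrt(8734) ≈ 93.456*I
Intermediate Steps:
G(V, d) = 13 + d*V**2 (G(V, d) = (V*V)*d + 13 = V**2*d + 13 = d*V**2 + 13 = 13 + d*V**2)
p(j, y) = -4*j (p(j, y) = -2*(j + j) = -4*j)
c(x, D) = 65 + 20*D (c(x, D) = 5*(13 + D*(-2)**2) = 5*(13 + D*4) = 5*(13 + 4*D) = 65 + 20*D)
sqrt(-8889 + c(59, p(-9/8, -4))) = sqrt(-8889 + (65 + 20*(-(-36)/8))) = sqrt(-8889 + (65 + 20*(-4*(-9/8)))) = sqrt(-8889 + (65 + 20*(9/2))) = sqrt(-8889 + (65 + 90)) = sqrt(-8889 + 155) = sqrt(-8734) = I*sqrt(8734)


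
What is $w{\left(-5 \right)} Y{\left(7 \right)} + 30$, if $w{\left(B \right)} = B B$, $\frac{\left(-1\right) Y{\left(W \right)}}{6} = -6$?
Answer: $930$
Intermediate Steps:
$Y{\left(W \right)} = 36$ ($Y{\left(W \right)} = \left(-6\right) \left(-6\right) = 36$)
$w{\left(B \right)} = B^{2}$
$w{\left(-5 \right)} Y{\left(7 \right)} + 30 = \left(-5\right)^{2} \cdot 36 + 30 = 25 \cdot 36 + 30 = 900 + 30 = 930$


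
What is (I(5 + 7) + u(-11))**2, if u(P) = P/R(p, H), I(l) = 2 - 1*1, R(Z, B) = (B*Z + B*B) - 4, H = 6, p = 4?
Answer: 2025/3136 ≈ 0.64573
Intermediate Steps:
R(Z, B) = -4 + B**2 + B*Z (R(Z, B) = (B*Z + B**2) - 4 = (B**2 + B*Z) - 4 = -4 + B**2 + B*Z)
I(l) = 1 (I(l) = 2 - 1 = 1)
u(P) = P/56 (u(P) = P/(-4 + 6**2 + 6*4) = P/(-4 + 36 + 24) = P/56)
(I(5 + 7) + u(-11))**2 = (1 + (1/56)*(-11))**2 = (1 - 11/56)**2 = (45/56)**2 = 2025/3136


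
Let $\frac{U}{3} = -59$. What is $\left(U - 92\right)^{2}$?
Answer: $72361$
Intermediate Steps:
$U = -177$ ($U = 3 \left(-59\right) = -177$)
$\left(U - 92\right)^{2} = \left(-177 - 92\right)^{2} = \left(-269\right)^{2} = 72361$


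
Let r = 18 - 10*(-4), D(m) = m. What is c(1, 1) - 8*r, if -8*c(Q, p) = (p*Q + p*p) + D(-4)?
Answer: -1855/4 ≈ -463.75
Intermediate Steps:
r = 58 (r = 18 - 1*(-40) = 18 + 40 = 58)
c(Q, p) = 1/2 - p**2/8 - Q*p/8 (c(Q, p) = -((p*Q + p*p) - 4)/8 = -((Q*p + p**2) - 4)/8 = -((p**2 + Q*p) - 4)/8 = -(-4 + p**2 + Q*p)/8 = 1/2 - p**2/8 - Q*p/8)
c(1, 1) - 8*r = (1/2 - 1/8*1**2 - 1/8*1*1) - 8*58 = (1/2 - 1/8*1 - 1/8) - 464 = (1/2 - 1/8 - 1/8) - 464 = 1/4 - 464 = -1855/4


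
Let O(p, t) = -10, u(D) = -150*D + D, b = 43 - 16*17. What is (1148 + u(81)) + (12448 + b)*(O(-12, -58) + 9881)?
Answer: 120602828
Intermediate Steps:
b = -229 (b = 43 - 272 = -229)
u(D) = -149*D
(1148 + u(81)) + (12448 + b)*(O(-12, -58) + 9881) = (1148 - 149*81) + (12448 - 229)*(-10 + 9881) = (1148 - 12069) + 12219*9871 = -10921 + 120613749 = 120602828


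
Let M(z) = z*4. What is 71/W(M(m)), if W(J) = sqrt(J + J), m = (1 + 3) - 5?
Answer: -71*I*sqrt(2)/4 ≈ -25.102*I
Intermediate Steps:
m = -1 (m = 4 - 5 = -1)
M(z) = 4*z
W(J) = sqrt(2)*sqrt(J) (W(J) = sqrt(2*J) = sqrt(2)*sqrt(J))
71/W(M(m)) = 71/((sqrt(2)*sqrt(4*(-1)))) = 71/((sqrt(2)*sqrt(-4))) = 71/((sqrt(2)*(2*I))) = 71/((2*I*sqrt(2))) = 71*(-I*sqrt(2)/4) = -71*I*sqrt(2)/4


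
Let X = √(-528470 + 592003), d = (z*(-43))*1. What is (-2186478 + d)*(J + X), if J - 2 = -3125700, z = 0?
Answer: 6834269911644 - 2186478*√63533 ≈ 6.8337e+12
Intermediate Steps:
d = 0 (d = (0*(-43))*1 = 0*1 = 0)
J = -3125698 (J = 2 - 3125700 = -3125698)
X = √63533 ≈ 252.06
(-2186478 + d)*(J + X) = (-2186478 + 0)*(-3125698 + √63533) = -2186478*(-3125698 + √63533) = 6834269911644 - 2186478*√63533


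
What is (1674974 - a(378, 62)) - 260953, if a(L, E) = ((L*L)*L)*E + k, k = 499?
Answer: -3347215902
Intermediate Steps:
a(L, E) = 499 + E*L**3 (a(L, E) = ((L*L)*L)*E + 499 = (L**2*L)*E + 499 = L**3*E + 499 = E*L**3 + 499 = 499 + E*L**3)
(1674974 - a(378, 62)) - 260953 = (1674974 - (499 + 62*378**3)) - 260953 = (1674974 - (499 + 62*54010152)) - 260953 = (1674974 - (499 + 3348629424)) - 260953 = (1674974 - 1*3348629923) - 260953 = (1674974 - 3348629923) - 260953 = -3346954949 - 260953 = -3347215902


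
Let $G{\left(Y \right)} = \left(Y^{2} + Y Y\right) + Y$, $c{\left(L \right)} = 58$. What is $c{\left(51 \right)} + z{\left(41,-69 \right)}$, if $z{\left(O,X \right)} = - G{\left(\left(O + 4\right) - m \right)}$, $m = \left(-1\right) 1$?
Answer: $-4220$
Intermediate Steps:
$m = -1$
$G{\left(Y \right)} = Y + 2 Y^{2}$ ($G{\left(Y \right)} = \left(Y^{2} + Y^{2}\right) + Y = 2 Y^{2} + Y = Y + 2 Y^{2}$)
$z{\left(O,X \right)} = - \left(5 + O\right) \left(11 + 2 O\right)$ ($z{\left(O,X \right)} = - \left(\left(O + 4\right) - -1\right) \left(1 + 2 \left(\left(O + 4\right) - -1\right)\right) = - \left(\left(4 + O\right) + 1\right) \left(1 + 2 \left(\left(4 + O\right) + 1\right)\right) = - \left(5 + O\right) \left(1 + 2 \left(5 + O\right)\right) = - \left(5 + O\right) \left(1 + \left(10 + 2 O\right)\right) = - \left(5 + O\right) \left(11 + 2 O\right)$)
$c{\left(51 \right)} + z{\left(41,-69 \right)} = 58 - \left(5 + 41\right) \left(11 + 2 \cdot 41\right) = 58 - 46 \left(11 + 82\right) = 58 - 46 \cdot 93 = 58 - 4278 = -4220$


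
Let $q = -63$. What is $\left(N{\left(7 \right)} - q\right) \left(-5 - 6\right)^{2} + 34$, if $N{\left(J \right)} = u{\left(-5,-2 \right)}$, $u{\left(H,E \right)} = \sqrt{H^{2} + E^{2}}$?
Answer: $7657 + 121 \sqrt{29} \approx 8308.6$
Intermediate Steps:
$u{\left(H,E \right)} = \sqrt{E^{2} + H^{2}}$
$N{\left(J \right)} = \sqrt{29}$ ($N{\left(J \right)} = \sqrt{\left(-2\right)^{2} + \left(-5\right)^{2}} = \sqrt{4 + 25} = \sqrt{29}$)
$\left(N{\left(7 \right)} - q\right) \left(-5 - 6\right)^{2} + 34 = \left(\sqrt{29} - -63\right) \left(-5 - 6\right)^{2} + 34 = \left(\sqrt{29} + 63\right) \left(-11\right)^{2} + 34 = \left(63 + \sqrt{29}\right) 121 + 34 = \left(7623 + 121 \sqrt{29}\right) + 34 = 7657 + 121 \sqrt{29}$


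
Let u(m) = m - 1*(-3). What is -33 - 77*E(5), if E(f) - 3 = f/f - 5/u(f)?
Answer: -2343/8 ≈ -292.88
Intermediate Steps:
u(m) = 3 + m (u(m) = m + 3 = 3 + m)
E(f) = 4 - 5/(3 + f) (E(f) = 3 + (f/f - 5/(3 + f)) = 3 + (1 - 5/(3 + f)) = 4 - 5/(3 + f))
-33 - 77*E(5) = -33 - 77*(7 + 4*5)/(3 + 5) = -33 - 77*(7 + 20)/8 = -33 - 77*27/8 = -33 - 2079/8 = -2343/8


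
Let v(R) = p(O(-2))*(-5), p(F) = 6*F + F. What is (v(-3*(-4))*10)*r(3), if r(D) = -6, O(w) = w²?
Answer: 8400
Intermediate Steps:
p(F) = 7*F
v(R) = -140 (v(R) = (7*(-2)²)*(-5) = (7*4)*(-5) = 28*(-5) = -140)
(v(-3*(-4))*10)*r(3) = -140*10*(-6) = -1400*(-6) = 8400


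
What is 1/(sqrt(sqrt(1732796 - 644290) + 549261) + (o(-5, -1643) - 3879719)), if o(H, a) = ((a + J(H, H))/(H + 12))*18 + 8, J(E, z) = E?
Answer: -1/(27187641/7 - sqrt(549261 + sqrt(1088506))) ≈ -2.5752e-7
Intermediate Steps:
o(H, a) = 8 + 18*(H + a)/(12 + H) (o(H, a) = ((a + H)/(H + 12))*18 + 8 = ((H + a)/(12 + H))*18 + 8 = 18*(H + a)/(12 + H) + 8 = 8 + 18*(H + a)/(12 + H))
1/(sqrt(sqrt(1732796 - 644290) + 549261) + (o(-5, -1643) - 3879719)) = 1/(sqrt(sqrt(1732796 - 644290) + 549261) + (2*(48 + 9*(-1643) + 13*(-5))/(12 - 5) - 3879719)) = 1/(sqrt(sqrt(1088506) + 549261) + (2*(48 - 14787 - 65)/7 - 3879719)) = 1/(sqrt(549261 + sqrt(1088506)) + (2*(1/7)*(-14804) - 3879719)) = 1/(sqrt(549261 + sqrt(1088506)) + (-29608/7 - 3879719)) = 1/(sqrt(549261 + sqrt(1088506)) - 27187641/7) = 1/(-27187641/7 + sqrt(549261 + sqrt(1088506)))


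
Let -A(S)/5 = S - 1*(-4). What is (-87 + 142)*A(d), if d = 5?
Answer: -2475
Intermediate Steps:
A(S) = -20 - 5*S (A(S) = -5*(S - 1*(-4)) = -5*(S + 4) = -5*(4 + S) = -20 - 5*S)
(-87 + 142)*A(d) = (-87 + 142)*(-20 - 5*5) = 55*(-20 - 25) = 55*(-45) = -2475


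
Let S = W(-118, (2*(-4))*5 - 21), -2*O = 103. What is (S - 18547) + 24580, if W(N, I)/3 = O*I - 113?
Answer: 30237/2 ≈ 15119.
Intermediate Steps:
O = -103/2 (O = -½*103 = -103/2 ≈ -51.500)
W(N, I) = -339 - 309*I/2 (W(N, I) = 3*(-103*I/2 - 113) = 3*(-113 - 103*I/2) = -339 - 309*I/2)
S = 18171/2 (S = -339 - 309*((2*(-4))*5 - 21)/2 = -339 - 309*(-8*5 - 21)/2 = -339 - 309*(-40 - 21)/2 = -339 - 309/2*(-61) = -339 + 18849/2 = 18171/2 ≈ 9085.5)
(S - 18547) + 24580 = (18171/2 - 18547) + 24580 = -18923/2 + 24580 = 30237/2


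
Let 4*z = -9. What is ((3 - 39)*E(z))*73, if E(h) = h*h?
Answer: -53217/4 ≈ -13304.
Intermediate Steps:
z = -9/4 (z = (¼)*(-9) = -9/4 ≈ -2.2500)
E(h) = h²
((3 - 39)*E(z))*73 = ((3 - 39)*(-9/4)²)*73 = -36*81/16*73 = -729/4*73 = -53217/4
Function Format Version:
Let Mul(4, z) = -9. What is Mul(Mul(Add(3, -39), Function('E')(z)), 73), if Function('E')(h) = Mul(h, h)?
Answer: Rational(-53217, 4) ≈ -13304.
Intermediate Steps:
z = Rational(-9, 4) (z = Mul(Rational(1, 4), -9) = Rational(-9, 4) ≈ -2.2500)
Function('E')(h) = Pow(h, 2)
Mul(Mul(Add(3, -39), Function('E')(z)), 73) = Mul(Mul(Add(3, -39), Pow(Rational(-9, 4), 2)), 73) = Mul(Mul(-36, Rational(81, 16)), 73) = Mul(Rational(-729, 4), 73) = Rational(-53217, 4)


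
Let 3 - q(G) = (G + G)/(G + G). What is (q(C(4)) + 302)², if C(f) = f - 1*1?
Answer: 92416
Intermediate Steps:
C(f) = -1 + f (C(f) = f - 1 = -1 + f)
q(G) = 2 (q(G) = 3 - (G + G)/(G + G) = 3 - 2*G/(2*G) = 3 - 2*G*1/(2*G) = 3 - 1*1 = 3 - 1 = 2)
(q(C(4)) + 302)² = (2 + 302)² = 304² = 92416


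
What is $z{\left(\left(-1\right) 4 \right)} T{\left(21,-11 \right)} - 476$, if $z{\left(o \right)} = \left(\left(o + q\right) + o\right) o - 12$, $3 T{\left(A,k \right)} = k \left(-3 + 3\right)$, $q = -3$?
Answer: $-476$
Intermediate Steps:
$T{\left(A,k \right)} = 0$ ($T{\left(A,k \right)} = \frac{k \left(-3 + 3\right)}{3} = \frac{k 0}{3} = \frac{1}{3} \cdot 0 = 0$)
$z{\left(o \right)} = -12 + o \left(-3 + 2 o\right)$ ($z{\left(o \right)} = \left(\left(o - 3\right) + o\right) o - 12 = \left(\left(-3 + o\right) + o\right) o - 12 = \left(-3 + 2 o\right) o - 12 = o \left(-3 + 2 o\right) - 12 = -12 + o \left(-3 + 2 o\right)$)
$z{\left(\left(-1\right) 4 \right)} T{\left(21,-11 \right)} - 476 = \left(-12 - 3 \left(\left(-1\right) 4\right) + 2 \left(\left(-1\right) 4\right)^{2}\right) 0 - 476 = \left(-12 - -12 + 2 \left(-4\right)^{2}\right) 0 - 476 = \left(-12 + 12 + 2 \cdot 16\right) 0 - 476 = \left(-12 + 12 + 32\right) 0 - 476 = 32 \cdot 0 - 476 = 0 - 476 = -476$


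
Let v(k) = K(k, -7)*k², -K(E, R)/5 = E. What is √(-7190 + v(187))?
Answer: I*√32703205 ≈ 5718.7*I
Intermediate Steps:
K(E, R) = -5*E
v(k) = -5*k³ (v(k) = (-5*k)*k² = -5*k³)
√(-7190 + v(187)) = √(-7190 - 5*187³) = √(-7190 - 5*6539203) = √(-7190 - 32696015) = √(-32703205) = I*√32703205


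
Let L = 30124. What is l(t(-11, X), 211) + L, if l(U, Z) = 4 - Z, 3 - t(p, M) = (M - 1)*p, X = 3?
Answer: 29917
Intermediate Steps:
t(p, M) = 3 - p*(-1 + M) (t(p, M) = 3 - (M - 1)*p = 3 - (-1 + M)*p = 3 - p*(-1 + M))
l(t(-11, X), 211) + L = (4 - 1*211) + 30124 = (4 - 211) + 30124 = -207 + 30124 = 29917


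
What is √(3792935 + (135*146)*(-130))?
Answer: 7*√25115 ≈ 1109.3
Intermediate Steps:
√(3792935 + (135*146)*(-130)) = √(3792935 + 19710*(-130)) = √(3792935 - 2562300) = √1230635 = 7*√25115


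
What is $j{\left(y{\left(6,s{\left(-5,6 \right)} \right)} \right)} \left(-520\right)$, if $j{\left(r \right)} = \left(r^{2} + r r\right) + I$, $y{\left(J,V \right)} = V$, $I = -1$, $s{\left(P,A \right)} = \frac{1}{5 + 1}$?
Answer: $\frac{4420}{9} \approx 491.11$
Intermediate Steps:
$s{\left(P,A \right)} = \frac{1}{6}$
$j{\left(r \right)} = -1 + 2 r^{2}$ ($j{\left(r \right)} = \left(r^{2} + r r\right) - 1 = \left(r^{2} + r^{2}\right) - 1 = 2 r^{2} - 1 = -1 + 2 r^{2}$)
$j{\left(y{\left(6,s{\left(-5,6 \right)} \right)} \right)} \left(-520\right) = \left(-1 + \frac{2}{36}\right) \left(-520\right) = \left(-1 + 2 \cdot \frac{1}{36}\right) \left(-520\right) = \left(-1 + \frac{1}{18}\right) \left(-520\right) = \left(- \frac{17}{18}\right) \left(-520\right) = \frac{4420}{9}$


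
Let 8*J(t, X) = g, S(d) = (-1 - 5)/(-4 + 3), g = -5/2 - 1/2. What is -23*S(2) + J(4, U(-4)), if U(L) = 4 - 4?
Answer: -1107/8 ≈ -138.38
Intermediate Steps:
U(L) = 0
g = -3 (g = -5*½ - 1*½ = -5/2 - ½ = -3)
S(d) = 6 (S(d) = -6/(-1) = -6*(-1) = 6)
J(t, X) = -3/8 (J(t, X) = (⅛)*(-3) = -3/8)
-23*S(2) + J(4, U(-4)) = -23*6 - 3/8 = -138 - 3/8 = -1107/8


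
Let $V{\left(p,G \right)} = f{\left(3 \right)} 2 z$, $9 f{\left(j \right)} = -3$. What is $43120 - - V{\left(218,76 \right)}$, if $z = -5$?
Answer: $\frac{129370}{3} \approx 43123.0$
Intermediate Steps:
$f{\left(j \right)} = - \frac{1}{3}$ ($f{\left(j \right)} = \frac{1}{9} \left(-3\right) = - \frac{1}{3}$)
$V{\left(p,G \right)} = \frac{10}{3}$ ($V{\left(p,G \right)} = \left(- \frac{1}{3}\right) 2 \left(-5\right) = \left(- \frac{2}{3}\right) \left(-5\right) = \frac{10}{3}$)
$43120 - - V{\left(218,76 \right)} = 43120 - \left(-1\right) \frac{10}{3} = 43120 - - \frac{10}{3} = 43120 + \frac{10}{3} = \frac{129370}{3}$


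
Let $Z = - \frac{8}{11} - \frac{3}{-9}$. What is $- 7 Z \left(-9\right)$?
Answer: $- \frac{273}{11} \approx -24.818$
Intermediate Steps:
$Z = - \frac{13}{33}$ ($Z = \left(-8\right) \frac{1}{11} - - \frac{1}{3} = - \frac{8}{11} + \frac{1}{3} = - \frac{13}{33} \approx -0.39394$)
$- 7 Z \left(-9\right) = \left(-7\right) \left(- \frac{13}{33}\right) \left(-9\right) = \frac{91}{33} \left(-9\right) = - \frac{273}{11}$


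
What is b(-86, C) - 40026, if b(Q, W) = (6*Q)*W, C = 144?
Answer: -114330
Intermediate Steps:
b(Q, W) = 6*Q*W
b(-86, C) - 40026 = 6*(-86)*144 - 40026 = -74304 - 40026 = -114330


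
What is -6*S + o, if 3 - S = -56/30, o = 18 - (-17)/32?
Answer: -1707/160 ≈ -10.669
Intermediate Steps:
o = 593/32 (o = 18 - (-17)/32 = 18 - 1*(-17/32) = 18 + 17/32 = 593/32 ≈ 18.531)
S = 73/15 (S = 3 - (-56)/30 = 3 - 1*(-28/15) = 3 + 28/15 = 73/15 ≈ 4.8667)
-6*S + o = -6*73/15 + 593/32 = -146/5 + 593/32 = -1707/160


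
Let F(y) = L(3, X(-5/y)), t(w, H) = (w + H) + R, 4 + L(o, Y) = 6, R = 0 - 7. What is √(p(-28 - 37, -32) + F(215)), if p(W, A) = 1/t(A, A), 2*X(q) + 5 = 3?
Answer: √10011/71 ≈ 1.4092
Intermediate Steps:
X(q) = -1 (X(q) = -5/2 + (½)*3 = -5/2 + 3/2 = -1)
R = -7
L(o, Y) = 2 (L(o, Y) = -4 + 6 = 2)
t(w, H) = -7 + H + w (t(w, H) = (w + H) - 7 = (H + w) - 7 = -7 + H + w)
F(y) = 2
p(W, A) = 1/(-7 + 2*A) (p(W, A) = 1/(-7 + A + A) = 1/(-7 + 2*A))
√(p(-28 - 37, -32) + F(215)) = √(1/(-7 + 2*(-32)) + 2) = √(1/(-7 - 64) + 2) = √(1/(-71) + 2) = √(-1/71 + 2) = √(141/71) = √10011/71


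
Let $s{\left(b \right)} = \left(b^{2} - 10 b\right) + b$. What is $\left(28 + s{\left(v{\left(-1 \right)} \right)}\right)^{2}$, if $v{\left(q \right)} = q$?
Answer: $1444$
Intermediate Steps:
$s{\left(b \right)} = b^{2} - 9 b$
$\left(28 + s{\left(v{\left(-1 \right)} \right)}\right)^{2} = \left(28 - \left(-9 - 1\right)\right)^{2} = \left(28 - -10\right)^{2} = \left(28 + 10\right)^{2} = 38^{2} = 1444$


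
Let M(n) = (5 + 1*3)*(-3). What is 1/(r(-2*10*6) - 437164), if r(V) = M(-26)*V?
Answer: -1/434284 ≈ -2.3026e-6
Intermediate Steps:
M(n) = -24 (M(n) = (5 + 3)*(-3) = 8*(-3) = -24)
r(V) = -24*V
1/(r(-2*10*6) - 437164) = 1/(-24*(-2*10)*6 - 437164) = 1/(-(-480)*6 - 437164) = 1/(-24*(-120) - 437164) = 1/(2880 - 437164) = 1/(-434284) = -1/434284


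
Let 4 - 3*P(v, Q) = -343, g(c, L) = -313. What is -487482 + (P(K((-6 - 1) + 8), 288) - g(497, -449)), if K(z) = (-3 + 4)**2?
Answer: -1461160/3 ≈ -4.8705e+5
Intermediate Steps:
K(z) = 1 (K(z) = 1**2 = 1)
P(v, Q) = 347/3 (P(v, Q) = 4/3 - 1/3*(-343) = 4/3 + 343/3 = 347/3)
-487482 + (P(K((-6 - 1) + 8), 288) - g(497, -449)) = -487482 + (347/3 - 1*(-313)) = -487482 + (347/3 + 313) = -487482 + 1286/3 = -1461160/3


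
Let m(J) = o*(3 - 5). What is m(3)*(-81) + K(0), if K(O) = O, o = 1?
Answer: 162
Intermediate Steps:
m(J) = -2 (m(J) = 1*(3 - 5) = 1*(-2) = -2)
m(3)*(-81) + K(0) = -2*(-81) + 0 = 162 + 0 = 162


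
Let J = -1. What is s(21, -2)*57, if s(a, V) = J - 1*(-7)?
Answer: 342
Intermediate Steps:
s(a, V) = 6 (s(a, V) = -1 - 1*(-7) = -1 + 7 = 6)
s(21, -2)*57 = 6*57 = 342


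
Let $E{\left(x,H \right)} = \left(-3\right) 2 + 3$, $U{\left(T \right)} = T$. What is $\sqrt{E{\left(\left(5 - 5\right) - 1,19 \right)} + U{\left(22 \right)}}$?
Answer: $\sqrt{19} \approx 4.3589$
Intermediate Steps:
$E{\left(x,H \right)} = -3$ ($E{\left(x,H \right)} = -6 + 3 = -3$)
$\sqrt{E{\left(\left(5 - 5\right) - 1,19 \right)} + U{\left(22 \right)}} = \sqrt{-3 + 22} = \sqrt{19}$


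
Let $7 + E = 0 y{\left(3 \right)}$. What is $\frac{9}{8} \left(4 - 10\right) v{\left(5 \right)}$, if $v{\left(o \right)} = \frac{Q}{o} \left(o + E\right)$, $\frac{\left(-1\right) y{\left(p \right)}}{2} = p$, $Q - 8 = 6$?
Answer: $\frac{189}{5} \approx 37.8$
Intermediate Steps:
$Q = 14$ ($Q = 8 + 6 = 14$)
$y{\left(p \right)} = - 2 p$
$E = -7$ ($E = -7 + 0 \left(\left(-2\right) 3\right) = -7 + 0 \left(-6\right) = -7 + 0 = -7$)
$v{\left(o \right)} = \frac{14 \left(-7 + o\right)}{o}$ ($v{\left(o \right)} = \frac{14}{o} \left(o - 7\right) = \frac{14}{o} \left(-7 + o\right) = \frac{14 \left(-7 + o\right)}{o}$)
$\frac{9}{8} \left(4 - 10\right) v{\left(5 \right)} = \frac{9}{8} \left(4 - 10\right) \left(14 - \frac{98}{5}\right) = 9 \cdot \frac{1}{8} \left(4 - 10\right) \left(14 - \frac{98}{5}\right) = \frac{9}{8} \left(-6\right) \left(14 - \frac{98}{5}\right) = \left(- \frac{27}{4}\right) \left(- \frac{28}{5}\right) = \frac{189}{5}$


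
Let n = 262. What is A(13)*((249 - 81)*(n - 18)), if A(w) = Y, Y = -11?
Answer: -450912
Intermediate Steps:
A(w) = -11
A(13)*((249 - 81)*(n - 18)) = -11*(249 - 81)*(262 - 18) = -1848*244 = -11*40992 = -450912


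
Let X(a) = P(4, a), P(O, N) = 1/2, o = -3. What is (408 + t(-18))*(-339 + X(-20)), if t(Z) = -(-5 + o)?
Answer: -140816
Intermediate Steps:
P(O, N) = ½
X(a) = ½
t(Z) = 8 (t(Z) = -(-5 - 3) = -1*(-8) = 8)
(408 + t(-18))*(-339 + X(-20)) = (408 + 8)*(-339 + ½) = 416*(-677/2) = -140816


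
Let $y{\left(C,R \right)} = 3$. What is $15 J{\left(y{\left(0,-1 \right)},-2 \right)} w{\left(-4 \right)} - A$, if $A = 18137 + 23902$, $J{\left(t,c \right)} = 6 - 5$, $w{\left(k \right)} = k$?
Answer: $-42099$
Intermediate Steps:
$J{\left(t,c \right)} = 1$ ($J{\left(t,c \right)} = 6 - 5 = 1$)
$A = 42039$
$15 J{\left(y{\left(0,-1 \right)},-2 \right)} w{\left(-4 \right)} - A = 15 \cdot 1 \left(-4\right) - 42039 = 15 \left(-4\right) - 42039 = -60 - 42039 = -42099$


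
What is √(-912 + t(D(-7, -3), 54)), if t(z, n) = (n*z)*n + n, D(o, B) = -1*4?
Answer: I*√12522 ≈ 111.9*I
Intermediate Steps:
D(o, B) = -4
t(z, n) = n + z*n² (t(z, n) = z*n² + n = n + z*n²)
√(-912 + t(D(-7, -3), 54)) = √(-912 + 54*(1 + 54*(-4))) = √(-912 + 54*(1 - 216)) = √(-912 + 54*(-215)) = √(-912 - 11610) = √(-12522) = I*√12522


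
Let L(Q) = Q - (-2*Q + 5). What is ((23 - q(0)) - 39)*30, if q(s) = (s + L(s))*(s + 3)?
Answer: -30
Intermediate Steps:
L(Q) = -5 + 3*Q (L(Q) = Q - (5 - 2*Q) = Q + (-5 + 2*Q) = -5 + 3*Q)
q(s) = (-5 + 4*s)*(3 + s) (q(s) = (s + (-5 + 3*s))*(s + 3) = (-5 + 4*s)*(3 + s))
((23 - q(0)) - 39)*30 = ((23 - (-15 + 4*0² + 7*0)) - 39)*30 = ((23 - (-15 + 4*0 + 0)) - 39)*30 = ((23 - (-15 + 0 + 0)) - 39)*30 = ((23 - 1*(-15)) - 39)*30 = ((23 + 15) - 39)*30 = (38 - 39)*30 = -1*30 = -30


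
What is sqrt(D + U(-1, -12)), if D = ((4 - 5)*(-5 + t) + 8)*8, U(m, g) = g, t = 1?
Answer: 2*sqrt(21) ≈ 9.1651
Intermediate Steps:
D = 96 (D = ((4 - 5)*(-5 + 1) + 8)*8 = (-1*(-4) + 8)*8 = (4 + 8)*8 = 12*8 = 96)
sqrt(D + U(-1, -12)) = sqrt(96 - 12) = sqrt(84) = 2*sqrt(21)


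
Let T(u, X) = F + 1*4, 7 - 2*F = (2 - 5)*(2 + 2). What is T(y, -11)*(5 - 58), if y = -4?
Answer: -1431/2 ≈ -715.50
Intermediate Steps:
F = 19/2 (F = 7/2 - (2 - 5)*(2 + 2)/2 = 7/2 - (-3)*4/2 = 7/2 - ½*(-12) = 7/2 + 6 = 19/2 ≈ 9.5000)
T(u, X) = 27/2 (T(u, X) = 19/2 + 1*4 = 19/2 + 4 = 27/2)
T(y, -11)*(5 - 58) = 27*(5 - 58)/2 = (27/2)*(-53) = -1431/2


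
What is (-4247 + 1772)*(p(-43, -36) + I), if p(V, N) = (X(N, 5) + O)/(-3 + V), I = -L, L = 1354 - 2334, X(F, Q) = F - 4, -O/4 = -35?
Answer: -55662750/23 ≈ -2.4201e+6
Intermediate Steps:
O = 140 (O = -4*(-35) = 140)
X(F, Q) = -4 + F
L = -980
I = 980 (I = -1*(-980) = 980)
p(V, N) = (136 + N)/(-3 + V) (p(V, N) = ((-4 + N) + 140)/(-3 + V) = (136 + N)/(-3 + V))
(-4247 + 1772)*(p(-43, -36) + I) = (-4247 + 1772)*((136 - 36)/(-3 - 43) + 980) = -2475*(100/(-46) + 980) = -2475*(-1/46*100 + 980) = -2475*(-50/23 + 980) = -2475*22490/23 = -55662750/23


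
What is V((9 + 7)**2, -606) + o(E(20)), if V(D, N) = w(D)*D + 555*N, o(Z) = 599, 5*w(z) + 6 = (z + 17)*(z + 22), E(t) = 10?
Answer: 17748673/5 ≈ 3.5497e+6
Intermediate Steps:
w(z) = -6/5 + (17 + z)*(22 + z)/5 (w(z) = -6/5 + ((z + 17)*(z + 22))/5 = -6/5 + ((17 + z)*(22 + z))/5 = -6/5 + (17 + z)*(22 + z)/5)
V(D, N) = 555*N + D*(368/5 + D**2/5 + 39*D/5) (V(D, N) = (368/5 + D**2/5 + 39*D/5)*D + 555*N = D*(368/5 + D**2/5 + 39*D/5) + 555*N = 555*N + D*(368/5 + D**2/5 + 39*D/5))
V((9 + 7)**2, -606) + o(E(20)) = (555*(-606) + (9 + 7)**2*(368 + ((9 + 7)**2)**2 + 39*(9 + 7)**2)/5) + 599 = (-336330 + (1/5)*16**2*(368 + (16**2)**2 + 39*16**2)) + 599 = (-336330 + (1/5)*256*(368 + 256**2 + 39*256)) + 599 = (-336330 + (1/5)*256*(368 + 65536 + 9984)) + 599 = (-336330 + (1/5)*256*75888) + 599 = (-336330 + 19427328/5) + 599 = 17745678/5 + 599 = 17748673/5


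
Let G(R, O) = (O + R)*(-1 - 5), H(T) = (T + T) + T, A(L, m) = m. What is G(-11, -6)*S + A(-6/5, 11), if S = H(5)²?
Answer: 22961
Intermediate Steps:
H(T) = 3*T (H(T) = 2*T + T = 3*T)
S = 225 (S = (3*5)² = 15² = 225)
G(R, O) = -6*O - 6*R (G(R, O) = (O + R)*(-6) = -6*O - 6*R)
G(-11, -6)*S + A(-6/5, 11) = (-6*(-6) - 6*(-11))*225 + 11 = (36 + 66)*225 + 11 = 102*225 + 11 = 22950 + 11 = 22961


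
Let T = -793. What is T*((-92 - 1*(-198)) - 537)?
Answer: 341783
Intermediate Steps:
T*((-92 - 1*(-198)) - 537) = -793*((-92 - 1*(-198)) - 537) = -793*((-92 + 198) - 537) = -793*(106 - 537) = -793*(-431) = 341783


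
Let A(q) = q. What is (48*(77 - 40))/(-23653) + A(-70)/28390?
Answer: -5207635/67150867 ≈ -0.077551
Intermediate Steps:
(48*(77 - 40))/(-23653) + A(-70)/28390 = (48*(77 - 40))/(-23653) - 70/28390 = (48*37)*(-1/23653) - 70*1/28390 = 1776*(-1/23653) - 7/2839 = -1776/23653 - 7/2839 = -5207635/67150867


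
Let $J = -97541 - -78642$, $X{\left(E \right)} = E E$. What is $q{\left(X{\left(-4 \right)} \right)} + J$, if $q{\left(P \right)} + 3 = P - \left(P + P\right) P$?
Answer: $-19398$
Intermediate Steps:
$X{\left(E \right)} = E^{2}$
$q{\left(P \right)} = -3 + P - 2 P^{2}$ ($q{\left(P \right)} = -3 - \left(- P + \left(P + P\right) P\right) = -3 - \left(- P + 2 P P\right) = -3 + \left(P - 2 P^{2}\right) = -3 - \left(- P + 2 P^{2}\right) = -3 + P - 2 P^{2}$)
$J = -18899$ ($J = -97541 + 78642 = -18899$)
$q{\left(X{\left(-4 \right)} \right)} + J = \left(-3 + \left(-4\right)^{2} - 2 \left(\left(-4\right)^{2}\right)^{2}\right) - 18899 = \left(-3 + 16 - 2 \cdot 16^{2}\right) - 18899 = \left(-3 + 16 - 512\right) - 18899 = -499 - 18899 = -19398$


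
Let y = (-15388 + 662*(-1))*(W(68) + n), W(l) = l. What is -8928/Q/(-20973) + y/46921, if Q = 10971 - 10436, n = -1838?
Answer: 106253185209396/175493220385 ≈ 605.46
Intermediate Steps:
Q = 535
y = 28408500 (y = (-15388 + 662*(-1))*(68 - 1838) = (-15388 - 662)*(-1770) = -16050*(-1770) = 28408500)
-8928/Q/(-20973) + y/46921 = -8928/535/(-20973) + 28408500/46921 = -8928*1/535*(-1/20973) + 28408500*(1/46921) = -8928/535*(-1/20973) + 28408500/46921 = 2976/3740185 + 28408500/46921 = 106253185209396/175493220385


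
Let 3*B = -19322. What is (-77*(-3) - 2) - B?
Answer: 20009/3 ≈ 6669.7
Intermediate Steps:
B = -19322/3 (B = (⅓)*(-19322) = -19322/3 ≈ -6440.7)
(-77*(-3) - 2) - B = (-77*(-3) - 2) - 1*(-19322/3) = (231 - 2) + 19322/3 = 229 + 19322/3 = 20009/3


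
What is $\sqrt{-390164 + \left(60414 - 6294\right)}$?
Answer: $2 i \sqrt{84011} \approx 579.69 i$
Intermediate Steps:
$\sqrt{-390164 + \left(60414 - 6294\right)} = \sqrt{-390164 + 54120} = \sqrt{-336044} = 2 i \sqrt{84011}$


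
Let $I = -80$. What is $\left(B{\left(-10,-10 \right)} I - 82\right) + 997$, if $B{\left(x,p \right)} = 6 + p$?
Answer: $1235$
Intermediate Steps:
$\left(B{\left(-10,-10 \right)} I - 82\right) + 997 = \left(\left(6 - 10\right) \left(-80\right) - 82\right) + 997 = \left(\left(-4\right) \left(-80\right) - 82\right) + 997 = \left(320 - 82\right) + 997 = 238 + 997 = 1235$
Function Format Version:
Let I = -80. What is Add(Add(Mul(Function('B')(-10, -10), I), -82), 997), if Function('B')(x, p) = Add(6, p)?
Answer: 1235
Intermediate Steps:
Add(Add(Mul(Function('B')(-10, -10), I), -82), 997) = Add(Add(Mul(Add(6, -10), -80), -82), 997) = Add(Add(Mul(-4, -80), -82), 997) = Add(Add(320, -82), 997) = Add(238, 997) = 1235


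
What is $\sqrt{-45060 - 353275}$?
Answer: $i \sqrt{398335} \approx 631.14 i$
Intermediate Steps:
$\sqrt{-45060 - 353275} = \sqrt{-398335} = i \sqrt{398335}$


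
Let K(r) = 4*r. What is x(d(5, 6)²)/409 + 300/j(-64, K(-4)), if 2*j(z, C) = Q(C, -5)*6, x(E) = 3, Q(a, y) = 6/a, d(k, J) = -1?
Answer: -327191/1227 ≈ -266.66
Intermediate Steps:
j(z, C) = 18/C (j(z, C) = ((6/C)*6)/2 = (36/C)/2 = 18/C)
x(d(5, 6)²)/409 + 300/j(-64, K(-4)) = 3/409 + 300/((18/((4*(-4))))) = 3*(1/409) + 300/((18/(-16))) = 3/409 + 300/((18*(-1/16))) = 3/409 + 300/(-9/8) = 3/409 + 300*(-8/9) = 3/409 - 800/3 = -327191/1227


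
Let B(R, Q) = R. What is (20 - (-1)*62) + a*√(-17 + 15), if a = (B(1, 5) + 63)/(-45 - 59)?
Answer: 82 - 8*I*√2/13 ≈ 82.0 - 0.87029*I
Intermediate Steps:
a = -8/13 (a = (1 + 63)/(-45 - 59) = 64/(-104) = 64*(-1/104) = -8/13 ≈ -0.61539)
(20 - (-1)*62) + a*√(-17 + 15) = (20 - (-1)*62) - 8*√(-17 + 15)/13 = (20 - 1*(-62)) - 8*I*√2/13 = (20 + 62) - 8*I*√2/13 = 82 - 8*I*√2/13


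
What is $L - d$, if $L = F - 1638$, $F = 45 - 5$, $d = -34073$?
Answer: $32475$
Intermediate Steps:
$F = 40$ ($F = 45 - 5 = 40$)
$L = -1598$ ($L = 40 - 1638 = -1598$)
$L - d = -1598 - -34073 = -1598 + 34073 = 32475$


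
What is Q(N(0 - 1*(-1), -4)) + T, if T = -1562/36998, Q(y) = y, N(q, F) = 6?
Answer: 110213/18499 ≈ 5.9578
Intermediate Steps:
T = -781/18499 (T = -1562*1/36998 = -781/18499 ≈ -0.042219)
Q(N(0 - 1*(-1), -4)) + T = 6 - 781/18499 = 110213/18499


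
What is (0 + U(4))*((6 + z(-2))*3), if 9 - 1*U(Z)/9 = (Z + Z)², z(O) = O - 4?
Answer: 0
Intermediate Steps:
z(O) = -4 + O
U(Z) = 81 - 36*Z² (U(Z) = 81 - 9*(Z + Z)² = 81 - 9*4*Z² = 81 - 36*Z²)
(0 + U(4))*((6 + z(-2))*3) = (0 + (81 - 36*4²))*((6 + (-4 - 2))*3) = (0 + (81 - 36*16))*((6 - 6)*3) = (0 + (81 - 576))*(0*3) = (0 - 495)*0 = -495*0 = 0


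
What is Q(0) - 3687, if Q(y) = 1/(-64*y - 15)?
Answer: -55306/15 ≈ -3687.1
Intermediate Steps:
Q(y) = 1/(-15 - 64*y)
Q(0) - 3687 = -1/(15 + 64*0) - 3687 = -1/(15 + 0) - 3687 = -1/15 - 3687 = -55306/15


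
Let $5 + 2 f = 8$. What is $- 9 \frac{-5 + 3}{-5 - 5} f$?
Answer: $- \frac{27}{10} \approx -2.7$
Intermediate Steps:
$f = \frac{3}{2}$ ($f = - \frac{5}{2} + \frac{1}{2} \cdot 8 = - \frac{5}{2} + 4 = \frac{3}{2} \approx 1.5$)
$- 9 \frac{-5 + 3}{-5 - 5} f = - 9 \frac{-5 + 3}{-5 - 5} \cdot \frac{3}{2} = - 9 \left(- \frac{2}{-10}\right) \frac{3}{2} = - 9 \left(\left(-2\right) \left(- \frac{1}{10}\right)\right) \frac{3}{2} = \left(-9\right) \frac{1}{5} \cdot \frac{3}{2} = \left(- \frac{9}{5}\right) \frac{3}{2} = - \frac{27}{10}$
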